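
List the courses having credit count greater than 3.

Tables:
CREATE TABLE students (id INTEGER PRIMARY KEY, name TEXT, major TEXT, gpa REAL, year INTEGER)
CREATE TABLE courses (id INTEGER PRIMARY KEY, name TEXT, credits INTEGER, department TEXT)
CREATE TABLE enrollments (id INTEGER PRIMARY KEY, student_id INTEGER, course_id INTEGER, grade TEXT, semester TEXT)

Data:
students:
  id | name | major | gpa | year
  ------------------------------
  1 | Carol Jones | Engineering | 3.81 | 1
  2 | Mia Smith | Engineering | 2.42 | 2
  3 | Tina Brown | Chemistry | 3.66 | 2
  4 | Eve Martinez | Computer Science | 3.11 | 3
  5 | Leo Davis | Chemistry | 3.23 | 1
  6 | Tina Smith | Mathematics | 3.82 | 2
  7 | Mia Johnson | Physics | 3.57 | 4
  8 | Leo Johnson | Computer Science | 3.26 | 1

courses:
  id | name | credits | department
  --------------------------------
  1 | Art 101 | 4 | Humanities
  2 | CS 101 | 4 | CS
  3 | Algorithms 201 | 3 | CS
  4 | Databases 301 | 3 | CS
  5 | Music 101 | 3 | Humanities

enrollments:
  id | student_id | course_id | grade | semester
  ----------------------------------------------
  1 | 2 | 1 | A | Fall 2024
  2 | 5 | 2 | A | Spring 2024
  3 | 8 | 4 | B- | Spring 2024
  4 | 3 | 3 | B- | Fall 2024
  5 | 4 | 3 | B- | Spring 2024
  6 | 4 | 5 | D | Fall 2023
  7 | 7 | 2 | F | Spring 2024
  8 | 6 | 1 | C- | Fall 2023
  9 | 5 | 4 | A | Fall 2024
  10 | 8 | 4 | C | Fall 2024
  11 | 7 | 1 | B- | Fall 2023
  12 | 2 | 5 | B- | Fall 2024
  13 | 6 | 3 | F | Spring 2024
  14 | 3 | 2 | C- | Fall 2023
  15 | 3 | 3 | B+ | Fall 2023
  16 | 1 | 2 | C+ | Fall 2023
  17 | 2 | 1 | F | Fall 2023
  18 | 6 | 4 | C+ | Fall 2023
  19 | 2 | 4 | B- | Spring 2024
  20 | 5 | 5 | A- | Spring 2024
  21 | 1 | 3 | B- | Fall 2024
SELECT name, credits FROM courses WHERE credits > 3

Execution result:
name | credits
Art 101 | 4
CS 101 | 4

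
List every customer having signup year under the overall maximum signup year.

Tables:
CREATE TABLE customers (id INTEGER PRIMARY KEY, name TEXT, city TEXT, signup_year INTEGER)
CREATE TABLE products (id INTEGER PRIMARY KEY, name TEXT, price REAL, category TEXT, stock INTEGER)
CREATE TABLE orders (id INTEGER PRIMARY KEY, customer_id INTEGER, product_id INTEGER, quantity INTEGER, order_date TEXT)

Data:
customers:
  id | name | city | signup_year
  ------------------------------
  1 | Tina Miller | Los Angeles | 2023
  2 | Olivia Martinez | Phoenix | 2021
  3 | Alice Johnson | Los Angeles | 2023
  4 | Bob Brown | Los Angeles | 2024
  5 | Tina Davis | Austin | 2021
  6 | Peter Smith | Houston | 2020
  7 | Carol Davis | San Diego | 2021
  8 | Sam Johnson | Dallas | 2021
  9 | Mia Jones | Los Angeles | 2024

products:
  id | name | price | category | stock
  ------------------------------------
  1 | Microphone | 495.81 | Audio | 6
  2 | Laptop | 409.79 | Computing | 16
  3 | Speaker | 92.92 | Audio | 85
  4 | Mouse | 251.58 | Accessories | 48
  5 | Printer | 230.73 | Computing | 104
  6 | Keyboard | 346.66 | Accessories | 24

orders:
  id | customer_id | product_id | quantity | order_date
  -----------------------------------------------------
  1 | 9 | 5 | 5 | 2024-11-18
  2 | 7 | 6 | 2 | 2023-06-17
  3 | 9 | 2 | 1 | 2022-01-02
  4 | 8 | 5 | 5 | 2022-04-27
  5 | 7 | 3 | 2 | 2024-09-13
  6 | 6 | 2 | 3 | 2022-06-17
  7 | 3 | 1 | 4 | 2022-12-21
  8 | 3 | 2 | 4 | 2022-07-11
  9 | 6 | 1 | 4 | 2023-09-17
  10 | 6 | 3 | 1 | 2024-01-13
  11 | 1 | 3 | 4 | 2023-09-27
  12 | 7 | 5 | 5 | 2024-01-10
SELECT name, signup_year FROM customers WHERE signup_year < (SELECT MAX(signup_year) FROM customers)

Execution result:
name | signup_year
Tina Miller | 2023
Olivia Martinez | 2021
Alice Johnson | 2023
Tina Davis | 2021
Peter Smith | 2020
Carol Davis | 2021
Sam Johnson | 2021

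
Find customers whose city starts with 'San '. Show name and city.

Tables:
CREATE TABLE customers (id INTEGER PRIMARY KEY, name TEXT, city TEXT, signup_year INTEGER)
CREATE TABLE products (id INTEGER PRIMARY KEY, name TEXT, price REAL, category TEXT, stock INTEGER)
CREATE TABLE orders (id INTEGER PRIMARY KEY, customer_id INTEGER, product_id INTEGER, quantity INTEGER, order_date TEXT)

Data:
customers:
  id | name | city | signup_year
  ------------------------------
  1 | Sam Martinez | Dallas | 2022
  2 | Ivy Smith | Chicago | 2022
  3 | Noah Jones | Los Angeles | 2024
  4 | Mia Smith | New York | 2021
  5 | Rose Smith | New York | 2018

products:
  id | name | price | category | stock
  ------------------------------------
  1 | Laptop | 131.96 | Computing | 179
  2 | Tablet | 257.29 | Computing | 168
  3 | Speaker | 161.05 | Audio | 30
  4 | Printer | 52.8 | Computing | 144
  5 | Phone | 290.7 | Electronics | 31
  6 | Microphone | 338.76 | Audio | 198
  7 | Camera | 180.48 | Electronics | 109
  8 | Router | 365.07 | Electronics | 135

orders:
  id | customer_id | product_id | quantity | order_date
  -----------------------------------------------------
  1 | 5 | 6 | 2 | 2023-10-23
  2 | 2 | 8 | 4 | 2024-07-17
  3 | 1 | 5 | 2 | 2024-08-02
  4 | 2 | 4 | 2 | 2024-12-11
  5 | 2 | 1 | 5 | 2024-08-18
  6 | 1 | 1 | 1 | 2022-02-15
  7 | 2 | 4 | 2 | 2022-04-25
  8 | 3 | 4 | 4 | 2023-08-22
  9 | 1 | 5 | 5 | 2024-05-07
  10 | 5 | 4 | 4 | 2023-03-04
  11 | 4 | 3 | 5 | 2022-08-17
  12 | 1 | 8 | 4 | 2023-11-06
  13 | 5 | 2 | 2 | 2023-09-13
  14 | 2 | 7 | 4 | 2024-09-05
SELECT name, city FROM customers WHERE city LIKE 'San %'

Execution result:
(no rows)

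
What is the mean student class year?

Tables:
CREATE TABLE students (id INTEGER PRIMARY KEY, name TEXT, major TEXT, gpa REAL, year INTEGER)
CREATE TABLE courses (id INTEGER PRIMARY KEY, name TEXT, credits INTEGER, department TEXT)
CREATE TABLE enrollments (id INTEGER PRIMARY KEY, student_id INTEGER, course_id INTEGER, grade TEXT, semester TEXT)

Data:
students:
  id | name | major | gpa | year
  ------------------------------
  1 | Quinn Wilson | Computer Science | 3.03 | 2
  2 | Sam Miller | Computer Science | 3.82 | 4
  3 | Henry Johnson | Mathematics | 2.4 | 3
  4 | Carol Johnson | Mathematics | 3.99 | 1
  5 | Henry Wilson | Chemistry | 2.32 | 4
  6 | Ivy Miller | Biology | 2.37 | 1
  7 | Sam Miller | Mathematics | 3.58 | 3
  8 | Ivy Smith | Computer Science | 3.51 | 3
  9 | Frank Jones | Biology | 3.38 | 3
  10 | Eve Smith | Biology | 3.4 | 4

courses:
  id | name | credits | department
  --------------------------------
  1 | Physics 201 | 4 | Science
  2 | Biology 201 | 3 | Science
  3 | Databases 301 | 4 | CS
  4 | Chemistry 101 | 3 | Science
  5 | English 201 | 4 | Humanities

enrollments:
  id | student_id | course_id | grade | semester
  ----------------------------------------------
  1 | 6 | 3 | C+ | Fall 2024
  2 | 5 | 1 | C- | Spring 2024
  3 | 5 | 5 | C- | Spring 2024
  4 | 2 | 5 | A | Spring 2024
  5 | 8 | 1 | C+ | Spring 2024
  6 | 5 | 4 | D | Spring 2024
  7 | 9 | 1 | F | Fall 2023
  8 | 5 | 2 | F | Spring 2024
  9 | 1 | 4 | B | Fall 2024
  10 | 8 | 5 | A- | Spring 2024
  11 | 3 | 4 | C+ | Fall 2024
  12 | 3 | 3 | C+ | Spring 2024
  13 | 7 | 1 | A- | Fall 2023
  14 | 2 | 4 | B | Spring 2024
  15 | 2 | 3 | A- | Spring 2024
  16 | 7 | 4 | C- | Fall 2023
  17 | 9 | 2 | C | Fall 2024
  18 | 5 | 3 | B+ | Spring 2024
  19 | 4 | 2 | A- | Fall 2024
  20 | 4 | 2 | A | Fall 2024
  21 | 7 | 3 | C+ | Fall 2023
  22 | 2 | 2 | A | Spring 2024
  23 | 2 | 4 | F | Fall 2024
SELECT AVG(year) FROM students

Execution result:
2.80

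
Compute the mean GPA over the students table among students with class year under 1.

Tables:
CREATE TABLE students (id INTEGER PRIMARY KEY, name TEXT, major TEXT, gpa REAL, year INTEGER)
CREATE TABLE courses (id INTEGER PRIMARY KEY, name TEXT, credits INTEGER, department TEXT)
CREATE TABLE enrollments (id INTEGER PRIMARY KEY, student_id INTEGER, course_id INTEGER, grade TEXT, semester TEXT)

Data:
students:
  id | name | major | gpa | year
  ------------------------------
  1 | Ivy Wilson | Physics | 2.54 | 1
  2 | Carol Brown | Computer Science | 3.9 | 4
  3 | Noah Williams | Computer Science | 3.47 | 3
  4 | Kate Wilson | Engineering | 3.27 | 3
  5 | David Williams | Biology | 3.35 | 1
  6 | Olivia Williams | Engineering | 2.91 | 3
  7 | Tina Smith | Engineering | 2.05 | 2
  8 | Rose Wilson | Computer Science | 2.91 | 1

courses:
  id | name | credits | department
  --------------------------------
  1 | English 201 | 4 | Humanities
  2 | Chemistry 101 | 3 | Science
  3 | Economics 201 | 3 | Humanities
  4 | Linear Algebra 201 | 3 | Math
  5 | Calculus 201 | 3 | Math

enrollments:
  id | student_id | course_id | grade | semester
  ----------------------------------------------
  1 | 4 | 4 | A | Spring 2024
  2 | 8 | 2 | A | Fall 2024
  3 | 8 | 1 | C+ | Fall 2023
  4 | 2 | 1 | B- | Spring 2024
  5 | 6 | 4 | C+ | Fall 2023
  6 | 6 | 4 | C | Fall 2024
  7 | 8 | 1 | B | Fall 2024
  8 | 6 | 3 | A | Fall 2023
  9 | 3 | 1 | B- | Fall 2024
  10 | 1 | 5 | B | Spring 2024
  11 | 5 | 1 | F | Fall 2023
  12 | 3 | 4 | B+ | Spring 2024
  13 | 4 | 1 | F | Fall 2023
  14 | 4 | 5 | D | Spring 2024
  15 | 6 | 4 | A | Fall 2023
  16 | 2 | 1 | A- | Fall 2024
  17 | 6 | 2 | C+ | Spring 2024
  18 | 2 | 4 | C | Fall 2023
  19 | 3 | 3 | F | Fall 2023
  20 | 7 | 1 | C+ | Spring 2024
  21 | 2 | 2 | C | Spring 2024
SELECT AVG(gpa) FROM students WHERE year < 1

Execution result:
NULL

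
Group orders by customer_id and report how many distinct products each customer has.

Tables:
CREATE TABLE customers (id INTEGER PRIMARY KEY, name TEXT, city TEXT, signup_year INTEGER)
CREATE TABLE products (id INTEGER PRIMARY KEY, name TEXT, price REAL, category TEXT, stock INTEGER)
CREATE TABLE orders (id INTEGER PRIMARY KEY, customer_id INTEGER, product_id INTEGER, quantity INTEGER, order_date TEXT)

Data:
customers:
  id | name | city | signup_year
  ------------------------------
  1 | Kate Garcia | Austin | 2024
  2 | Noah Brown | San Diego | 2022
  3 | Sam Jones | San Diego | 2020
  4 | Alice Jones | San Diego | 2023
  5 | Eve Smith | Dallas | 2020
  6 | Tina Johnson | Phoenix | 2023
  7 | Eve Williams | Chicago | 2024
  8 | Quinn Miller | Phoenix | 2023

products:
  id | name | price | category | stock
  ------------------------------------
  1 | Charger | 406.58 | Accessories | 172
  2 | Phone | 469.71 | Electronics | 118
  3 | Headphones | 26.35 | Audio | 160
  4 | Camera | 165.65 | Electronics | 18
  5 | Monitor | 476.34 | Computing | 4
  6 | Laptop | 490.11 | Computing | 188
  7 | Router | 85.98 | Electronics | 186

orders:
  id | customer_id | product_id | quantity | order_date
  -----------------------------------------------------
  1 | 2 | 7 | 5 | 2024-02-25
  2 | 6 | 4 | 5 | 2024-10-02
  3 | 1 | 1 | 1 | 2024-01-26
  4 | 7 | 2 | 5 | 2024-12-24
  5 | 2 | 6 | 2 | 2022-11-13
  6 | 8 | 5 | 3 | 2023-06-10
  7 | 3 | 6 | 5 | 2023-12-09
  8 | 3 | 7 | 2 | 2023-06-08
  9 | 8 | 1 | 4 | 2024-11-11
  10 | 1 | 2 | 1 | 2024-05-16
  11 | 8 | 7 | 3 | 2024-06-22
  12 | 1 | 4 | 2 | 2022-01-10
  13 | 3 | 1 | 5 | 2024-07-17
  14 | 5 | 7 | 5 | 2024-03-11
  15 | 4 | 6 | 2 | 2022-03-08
SELECT customer_id, COUNT(DISTINCT product_id) AS distinct_product_count FROM orders GROUP BY customer_id

Execution result:
customer_id | distinct_product_count
1 | 3
2 | 2
3 | 3
4 | 1
5 | 1
6 | 1
7 | 1
8 | 3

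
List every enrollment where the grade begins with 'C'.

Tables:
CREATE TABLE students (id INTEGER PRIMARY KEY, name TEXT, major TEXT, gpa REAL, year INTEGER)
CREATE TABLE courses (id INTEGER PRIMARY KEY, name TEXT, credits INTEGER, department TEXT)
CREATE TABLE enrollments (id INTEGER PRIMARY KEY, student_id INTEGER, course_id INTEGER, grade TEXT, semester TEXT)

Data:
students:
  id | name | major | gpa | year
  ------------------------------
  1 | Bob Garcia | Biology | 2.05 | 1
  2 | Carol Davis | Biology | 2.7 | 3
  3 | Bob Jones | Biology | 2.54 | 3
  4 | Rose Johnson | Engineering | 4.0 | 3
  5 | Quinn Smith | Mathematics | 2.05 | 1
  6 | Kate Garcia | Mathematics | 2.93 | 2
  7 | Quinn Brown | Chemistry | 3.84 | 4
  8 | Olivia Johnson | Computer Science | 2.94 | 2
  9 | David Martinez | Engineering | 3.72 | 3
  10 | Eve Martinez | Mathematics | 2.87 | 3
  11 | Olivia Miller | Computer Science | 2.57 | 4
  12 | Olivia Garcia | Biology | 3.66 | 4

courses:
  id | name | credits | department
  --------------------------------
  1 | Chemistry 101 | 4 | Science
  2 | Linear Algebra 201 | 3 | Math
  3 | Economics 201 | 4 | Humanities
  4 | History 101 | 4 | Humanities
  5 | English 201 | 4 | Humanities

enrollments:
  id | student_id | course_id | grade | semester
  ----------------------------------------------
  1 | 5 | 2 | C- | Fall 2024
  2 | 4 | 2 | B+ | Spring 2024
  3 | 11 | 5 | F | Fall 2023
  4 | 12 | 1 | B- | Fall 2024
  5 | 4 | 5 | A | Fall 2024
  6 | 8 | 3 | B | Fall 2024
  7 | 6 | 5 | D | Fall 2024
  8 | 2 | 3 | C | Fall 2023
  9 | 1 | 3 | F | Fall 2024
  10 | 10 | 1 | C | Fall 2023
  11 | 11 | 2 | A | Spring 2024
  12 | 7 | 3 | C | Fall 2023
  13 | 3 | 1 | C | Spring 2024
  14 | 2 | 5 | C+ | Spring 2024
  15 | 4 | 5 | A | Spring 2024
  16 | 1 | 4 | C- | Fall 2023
SELECT id, grade FROM enrollments WHERE grade LIKE 'C%'

Execution result:
id | grade
1 | C-
8 | C
10 | C
12 | C
13 | C
14 | C+
16 | C-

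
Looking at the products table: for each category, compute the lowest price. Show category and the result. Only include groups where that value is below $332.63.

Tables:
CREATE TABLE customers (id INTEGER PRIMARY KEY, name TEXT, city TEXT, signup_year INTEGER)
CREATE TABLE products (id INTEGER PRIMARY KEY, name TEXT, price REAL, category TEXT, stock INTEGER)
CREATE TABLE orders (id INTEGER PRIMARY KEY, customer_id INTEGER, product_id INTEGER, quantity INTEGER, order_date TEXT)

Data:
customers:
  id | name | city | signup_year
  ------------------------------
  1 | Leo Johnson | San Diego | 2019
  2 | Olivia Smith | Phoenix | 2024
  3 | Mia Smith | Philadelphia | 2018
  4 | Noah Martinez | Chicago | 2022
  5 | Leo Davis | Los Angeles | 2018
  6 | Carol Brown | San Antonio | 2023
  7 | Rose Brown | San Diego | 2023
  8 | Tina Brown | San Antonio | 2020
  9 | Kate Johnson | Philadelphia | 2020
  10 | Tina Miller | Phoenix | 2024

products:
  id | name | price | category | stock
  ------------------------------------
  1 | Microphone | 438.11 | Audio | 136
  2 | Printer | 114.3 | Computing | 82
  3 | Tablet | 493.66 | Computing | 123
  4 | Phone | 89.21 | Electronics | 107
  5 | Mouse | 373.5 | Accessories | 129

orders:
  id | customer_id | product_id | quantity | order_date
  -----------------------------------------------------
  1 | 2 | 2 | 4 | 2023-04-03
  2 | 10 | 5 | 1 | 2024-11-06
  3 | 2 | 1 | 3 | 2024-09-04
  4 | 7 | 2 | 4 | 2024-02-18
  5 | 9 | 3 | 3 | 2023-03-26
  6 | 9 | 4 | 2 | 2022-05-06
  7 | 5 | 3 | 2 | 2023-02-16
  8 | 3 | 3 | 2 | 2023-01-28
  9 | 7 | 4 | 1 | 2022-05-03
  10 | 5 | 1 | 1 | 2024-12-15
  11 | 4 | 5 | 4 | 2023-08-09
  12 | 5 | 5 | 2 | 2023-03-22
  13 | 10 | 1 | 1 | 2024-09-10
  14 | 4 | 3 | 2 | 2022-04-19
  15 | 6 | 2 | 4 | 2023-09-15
SELECT category, MIN(price) AS min_price FROM products GROUP BY category HAVING MIN(price) < 332.63

Execution result:
category | min_price
Computing | 114.30
Electronics | 89.21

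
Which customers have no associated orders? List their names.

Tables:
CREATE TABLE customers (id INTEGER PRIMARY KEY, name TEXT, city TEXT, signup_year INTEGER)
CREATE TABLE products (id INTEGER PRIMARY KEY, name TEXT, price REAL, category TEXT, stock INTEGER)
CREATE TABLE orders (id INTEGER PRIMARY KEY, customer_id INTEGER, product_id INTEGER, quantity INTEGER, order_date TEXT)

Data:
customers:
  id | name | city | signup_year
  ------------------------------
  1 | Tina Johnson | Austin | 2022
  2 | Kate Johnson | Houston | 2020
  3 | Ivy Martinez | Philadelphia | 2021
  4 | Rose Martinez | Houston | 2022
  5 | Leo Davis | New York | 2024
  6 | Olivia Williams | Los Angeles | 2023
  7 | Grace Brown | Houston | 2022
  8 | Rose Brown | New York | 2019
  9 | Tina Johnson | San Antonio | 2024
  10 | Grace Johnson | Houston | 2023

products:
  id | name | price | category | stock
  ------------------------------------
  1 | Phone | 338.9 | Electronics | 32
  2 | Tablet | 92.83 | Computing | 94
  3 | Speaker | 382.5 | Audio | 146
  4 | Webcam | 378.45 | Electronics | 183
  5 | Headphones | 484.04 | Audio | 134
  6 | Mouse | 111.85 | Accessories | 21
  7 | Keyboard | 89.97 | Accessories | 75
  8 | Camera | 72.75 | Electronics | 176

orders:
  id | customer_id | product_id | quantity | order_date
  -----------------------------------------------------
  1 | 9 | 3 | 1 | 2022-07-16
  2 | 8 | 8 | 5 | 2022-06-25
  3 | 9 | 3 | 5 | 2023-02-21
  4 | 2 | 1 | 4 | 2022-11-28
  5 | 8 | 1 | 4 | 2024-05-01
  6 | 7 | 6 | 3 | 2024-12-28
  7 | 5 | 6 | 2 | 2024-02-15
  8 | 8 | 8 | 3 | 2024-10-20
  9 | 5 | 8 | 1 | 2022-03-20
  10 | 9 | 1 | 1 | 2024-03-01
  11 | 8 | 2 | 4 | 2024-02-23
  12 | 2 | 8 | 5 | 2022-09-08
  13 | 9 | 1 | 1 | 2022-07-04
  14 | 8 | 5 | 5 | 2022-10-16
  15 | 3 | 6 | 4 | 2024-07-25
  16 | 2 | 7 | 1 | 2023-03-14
SELECT p.name FROM customers p LEFT JOIN orders c ON c.customer_id = p.id WHERE c.id IS NULL

Execution result:
name
Tina Johnson
Rose Martinez
Olivia Williams
Grace Johnson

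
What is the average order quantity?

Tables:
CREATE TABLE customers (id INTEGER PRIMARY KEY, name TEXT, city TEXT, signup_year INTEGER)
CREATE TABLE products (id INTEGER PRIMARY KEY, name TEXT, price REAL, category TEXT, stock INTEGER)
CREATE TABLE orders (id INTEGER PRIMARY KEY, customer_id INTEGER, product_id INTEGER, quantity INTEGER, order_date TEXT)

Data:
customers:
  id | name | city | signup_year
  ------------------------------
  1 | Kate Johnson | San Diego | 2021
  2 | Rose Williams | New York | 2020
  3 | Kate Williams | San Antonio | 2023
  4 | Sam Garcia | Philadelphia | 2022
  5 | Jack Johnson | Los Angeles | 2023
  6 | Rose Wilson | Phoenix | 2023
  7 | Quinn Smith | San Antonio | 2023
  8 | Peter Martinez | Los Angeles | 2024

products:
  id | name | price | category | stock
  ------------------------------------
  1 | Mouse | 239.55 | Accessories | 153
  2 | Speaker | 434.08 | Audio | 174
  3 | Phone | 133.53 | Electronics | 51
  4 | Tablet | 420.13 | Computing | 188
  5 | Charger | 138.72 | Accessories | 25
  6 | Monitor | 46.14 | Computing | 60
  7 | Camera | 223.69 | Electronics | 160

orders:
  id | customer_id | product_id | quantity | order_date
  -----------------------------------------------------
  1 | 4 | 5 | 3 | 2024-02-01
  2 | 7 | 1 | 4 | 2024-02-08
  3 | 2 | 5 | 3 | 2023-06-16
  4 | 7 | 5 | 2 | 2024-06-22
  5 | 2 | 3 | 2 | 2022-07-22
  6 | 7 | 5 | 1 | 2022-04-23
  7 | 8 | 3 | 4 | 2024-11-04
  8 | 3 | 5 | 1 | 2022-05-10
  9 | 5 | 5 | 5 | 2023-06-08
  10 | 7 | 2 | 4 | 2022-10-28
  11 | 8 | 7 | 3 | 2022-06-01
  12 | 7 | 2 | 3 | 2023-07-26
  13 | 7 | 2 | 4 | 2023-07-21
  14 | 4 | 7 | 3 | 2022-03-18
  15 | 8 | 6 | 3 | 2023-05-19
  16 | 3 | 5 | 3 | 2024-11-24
SELECT AVG(quantity) FROM orders

Execution result:
3.00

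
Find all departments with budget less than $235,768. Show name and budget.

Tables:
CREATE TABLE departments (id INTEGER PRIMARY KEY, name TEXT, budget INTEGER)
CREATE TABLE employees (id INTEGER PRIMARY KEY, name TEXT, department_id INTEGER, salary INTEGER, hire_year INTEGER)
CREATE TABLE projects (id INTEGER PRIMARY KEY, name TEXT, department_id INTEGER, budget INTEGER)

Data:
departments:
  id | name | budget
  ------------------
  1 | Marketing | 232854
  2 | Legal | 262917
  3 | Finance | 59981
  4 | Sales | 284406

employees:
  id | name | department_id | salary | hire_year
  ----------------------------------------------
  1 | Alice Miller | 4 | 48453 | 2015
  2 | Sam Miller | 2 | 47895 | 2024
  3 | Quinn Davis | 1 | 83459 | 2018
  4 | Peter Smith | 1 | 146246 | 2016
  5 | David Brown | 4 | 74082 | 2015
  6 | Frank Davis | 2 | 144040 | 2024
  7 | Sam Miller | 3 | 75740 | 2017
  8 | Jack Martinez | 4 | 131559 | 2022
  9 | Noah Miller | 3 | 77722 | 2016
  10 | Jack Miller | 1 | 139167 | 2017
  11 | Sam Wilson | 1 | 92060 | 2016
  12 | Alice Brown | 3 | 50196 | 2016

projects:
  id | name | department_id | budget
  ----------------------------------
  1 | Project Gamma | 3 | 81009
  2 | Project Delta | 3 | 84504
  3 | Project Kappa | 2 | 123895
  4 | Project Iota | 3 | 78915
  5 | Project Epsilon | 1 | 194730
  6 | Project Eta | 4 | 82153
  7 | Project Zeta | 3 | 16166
SELECT name, budget FROM departments WHERE budget < 235768

Execution result:
name | budget
Marketing | 232854
Finance | 59981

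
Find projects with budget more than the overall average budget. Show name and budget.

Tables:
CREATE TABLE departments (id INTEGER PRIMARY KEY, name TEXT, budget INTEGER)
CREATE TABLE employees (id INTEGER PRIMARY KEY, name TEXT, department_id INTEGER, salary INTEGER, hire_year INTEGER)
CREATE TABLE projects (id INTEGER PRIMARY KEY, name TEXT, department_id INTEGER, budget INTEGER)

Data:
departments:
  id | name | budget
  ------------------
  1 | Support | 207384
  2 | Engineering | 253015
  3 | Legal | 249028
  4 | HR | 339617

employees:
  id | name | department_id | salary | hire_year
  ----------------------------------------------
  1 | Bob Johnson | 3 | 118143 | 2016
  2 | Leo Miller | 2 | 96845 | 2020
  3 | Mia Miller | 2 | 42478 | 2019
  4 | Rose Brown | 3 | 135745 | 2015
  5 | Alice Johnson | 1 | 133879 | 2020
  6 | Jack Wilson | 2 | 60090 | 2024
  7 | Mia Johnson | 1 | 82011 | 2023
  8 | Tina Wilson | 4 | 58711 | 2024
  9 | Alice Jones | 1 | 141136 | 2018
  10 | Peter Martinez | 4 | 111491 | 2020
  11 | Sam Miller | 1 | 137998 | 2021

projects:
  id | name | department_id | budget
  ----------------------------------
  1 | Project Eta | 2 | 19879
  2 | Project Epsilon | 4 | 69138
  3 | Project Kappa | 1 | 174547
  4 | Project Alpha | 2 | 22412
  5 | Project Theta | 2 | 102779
SELECT name, budget FROM projects WHERE budget > (SELECT AVG(budget) FROM projects)

Execution result:
name | budget
Project Kappa | 174547
Project Theta | 102779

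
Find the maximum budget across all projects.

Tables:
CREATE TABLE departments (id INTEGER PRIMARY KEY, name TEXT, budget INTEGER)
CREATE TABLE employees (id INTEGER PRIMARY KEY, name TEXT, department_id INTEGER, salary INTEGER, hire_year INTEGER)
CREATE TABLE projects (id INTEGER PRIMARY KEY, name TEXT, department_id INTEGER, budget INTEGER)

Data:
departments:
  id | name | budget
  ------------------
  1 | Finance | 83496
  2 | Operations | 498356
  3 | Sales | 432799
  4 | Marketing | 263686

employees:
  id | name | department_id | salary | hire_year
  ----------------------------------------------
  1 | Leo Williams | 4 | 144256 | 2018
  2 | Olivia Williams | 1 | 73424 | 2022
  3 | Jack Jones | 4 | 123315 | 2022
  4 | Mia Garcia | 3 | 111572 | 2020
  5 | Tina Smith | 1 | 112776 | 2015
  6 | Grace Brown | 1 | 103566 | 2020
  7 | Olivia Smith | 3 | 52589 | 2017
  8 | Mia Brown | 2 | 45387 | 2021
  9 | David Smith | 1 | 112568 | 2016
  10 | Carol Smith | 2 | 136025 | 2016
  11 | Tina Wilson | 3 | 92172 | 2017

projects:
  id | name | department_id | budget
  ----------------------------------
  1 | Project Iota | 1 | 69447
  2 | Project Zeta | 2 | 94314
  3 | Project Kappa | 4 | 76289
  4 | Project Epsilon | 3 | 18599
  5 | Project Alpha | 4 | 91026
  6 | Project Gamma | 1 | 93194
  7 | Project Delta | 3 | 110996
SELECT MAX(budget) FROM projects

Execution result:
110996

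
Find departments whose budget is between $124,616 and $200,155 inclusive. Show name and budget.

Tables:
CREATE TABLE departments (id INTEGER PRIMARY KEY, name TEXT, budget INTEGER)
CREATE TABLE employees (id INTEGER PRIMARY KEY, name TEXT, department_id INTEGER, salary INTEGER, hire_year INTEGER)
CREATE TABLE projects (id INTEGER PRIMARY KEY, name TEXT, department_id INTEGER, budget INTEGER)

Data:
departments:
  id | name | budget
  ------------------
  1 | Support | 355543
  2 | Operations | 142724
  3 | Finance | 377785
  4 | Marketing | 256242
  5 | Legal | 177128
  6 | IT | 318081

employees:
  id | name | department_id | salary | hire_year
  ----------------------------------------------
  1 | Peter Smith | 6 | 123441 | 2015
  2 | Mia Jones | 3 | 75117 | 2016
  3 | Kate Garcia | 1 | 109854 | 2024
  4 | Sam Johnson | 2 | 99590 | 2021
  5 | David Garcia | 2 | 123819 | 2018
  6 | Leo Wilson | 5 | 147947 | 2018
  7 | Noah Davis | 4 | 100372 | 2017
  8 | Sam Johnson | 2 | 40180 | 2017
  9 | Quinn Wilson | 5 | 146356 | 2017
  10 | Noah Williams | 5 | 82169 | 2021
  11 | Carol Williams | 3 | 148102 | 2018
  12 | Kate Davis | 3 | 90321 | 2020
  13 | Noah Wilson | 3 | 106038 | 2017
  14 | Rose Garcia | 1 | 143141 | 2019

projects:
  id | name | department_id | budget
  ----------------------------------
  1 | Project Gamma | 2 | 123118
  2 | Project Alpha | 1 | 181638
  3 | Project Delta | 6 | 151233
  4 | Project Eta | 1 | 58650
SELECT name, budget FROM departments WHERE budget BETWEEN 124616 AND 200155

Execution result:
name | budget
Operations | 142724
Legal | 177128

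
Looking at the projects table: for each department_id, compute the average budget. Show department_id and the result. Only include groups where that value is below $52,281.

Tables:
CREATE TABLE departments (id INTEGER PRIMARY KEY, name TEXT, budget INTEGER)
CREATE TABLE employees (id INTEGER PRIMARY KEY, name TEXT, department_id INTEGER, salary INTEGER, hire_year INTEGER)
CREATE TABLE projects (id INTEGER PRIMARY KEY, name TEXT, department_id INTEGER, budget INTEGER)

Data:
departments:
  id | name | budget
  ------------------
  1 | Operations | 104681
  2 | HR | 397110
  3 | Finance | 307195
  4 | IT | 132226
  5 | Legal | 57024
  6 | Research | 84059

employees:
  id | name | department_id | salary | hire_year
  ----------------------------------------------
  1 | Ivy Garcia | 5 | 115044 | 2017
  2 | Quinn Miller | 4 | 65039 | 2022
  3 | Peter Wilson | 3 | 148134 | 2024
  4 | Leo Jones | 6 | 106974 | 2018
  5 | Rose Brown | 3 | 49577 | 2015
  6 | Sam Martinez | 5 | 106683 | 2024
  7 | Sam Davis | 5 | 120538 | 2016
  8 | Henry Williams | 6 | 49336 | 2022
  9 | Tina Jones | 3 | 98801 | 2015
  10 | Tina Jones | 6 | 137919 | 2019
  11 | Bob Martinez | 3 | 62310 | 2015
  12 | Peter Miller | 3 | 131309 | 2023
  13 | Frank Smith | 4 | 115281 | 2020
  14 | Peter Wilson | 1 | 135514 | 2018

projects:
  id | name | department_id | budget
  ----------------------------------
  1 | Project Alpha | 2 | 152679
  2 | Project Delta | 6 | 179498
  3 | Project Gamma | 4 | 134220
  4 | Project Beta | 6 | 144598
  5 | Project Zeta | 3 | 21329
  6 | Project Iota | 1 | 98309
SELECT department_id, AVG(budget) AS avg_budget FROM projects GROUP BY department_id HAVING AVG(budget) < 52281

Execution result:
department_id | avg_budget
3 | 21329.00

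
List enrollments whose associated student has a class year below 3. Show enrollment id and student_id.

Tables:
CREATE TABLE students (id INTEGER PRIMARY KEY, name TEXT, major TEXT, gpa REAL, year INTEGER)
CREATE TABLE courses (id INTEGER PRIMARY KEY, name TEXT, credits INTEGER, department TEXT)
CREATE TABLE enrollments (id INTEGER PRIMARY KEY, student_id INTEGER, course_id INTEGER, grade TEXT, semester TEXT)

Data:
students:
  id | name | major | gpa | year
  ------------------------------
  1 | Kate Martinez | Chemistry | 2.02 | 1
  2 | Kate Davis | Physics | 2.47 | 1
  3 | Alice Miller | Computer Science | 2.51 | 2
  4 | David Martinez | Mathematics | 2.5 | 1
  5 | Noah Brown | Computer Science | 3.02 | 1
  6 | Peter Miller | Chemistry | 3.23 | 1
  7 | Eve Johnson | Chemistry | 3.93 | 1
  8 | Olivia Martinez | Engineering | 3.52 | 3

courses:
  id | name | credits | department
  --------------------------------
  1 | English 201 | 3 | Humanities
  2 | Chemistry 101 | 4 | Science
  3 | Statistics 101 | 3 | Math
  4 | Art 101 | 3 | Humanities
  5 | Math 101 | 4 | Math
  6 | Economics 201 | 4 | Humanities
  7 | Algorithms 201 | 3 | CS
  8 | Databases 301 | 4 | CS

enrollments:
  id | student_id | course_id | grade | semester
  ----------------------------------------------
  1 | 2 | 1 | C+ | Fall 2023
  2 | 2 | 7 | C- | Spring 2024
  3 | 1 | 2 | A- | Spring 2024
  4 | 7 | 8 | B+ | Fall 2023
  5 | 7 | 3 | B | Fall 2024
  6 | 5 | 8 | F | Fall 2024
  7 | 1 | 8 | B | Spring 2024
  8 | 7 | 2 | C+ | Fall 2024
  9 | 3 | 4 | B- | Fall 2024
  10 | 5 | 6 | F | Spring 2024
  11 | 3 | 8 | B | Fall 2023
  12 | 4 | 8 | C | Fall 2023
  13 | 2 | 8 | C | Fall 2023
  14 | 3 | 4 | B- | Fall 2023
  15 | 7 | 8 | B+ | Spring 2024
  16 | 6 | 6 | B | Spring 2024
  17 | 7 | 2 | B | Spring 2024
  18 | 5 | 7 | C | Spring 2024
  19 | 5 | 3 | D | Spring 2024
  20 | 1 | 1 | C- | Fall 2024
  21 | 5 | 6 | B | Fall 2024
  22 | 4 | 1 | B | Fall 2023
SELECT id, student_id FROM enrollments WHERE student_id IN (SELECT id FROM students WHERE year < 3)

Execution result:
id | student_id
1 | 2
2 | 2
3 | 1
4 | 7
5 | 7
6 | 5
7 | 1
8 | 7
9 | 3
10 | 5
11 | 3
12 | 4
13 | 2
14 | 3
15 | 7
16 | 6
17 | 7
18 | 5
19 | 5
20 | 1
21 | 5
22 | 4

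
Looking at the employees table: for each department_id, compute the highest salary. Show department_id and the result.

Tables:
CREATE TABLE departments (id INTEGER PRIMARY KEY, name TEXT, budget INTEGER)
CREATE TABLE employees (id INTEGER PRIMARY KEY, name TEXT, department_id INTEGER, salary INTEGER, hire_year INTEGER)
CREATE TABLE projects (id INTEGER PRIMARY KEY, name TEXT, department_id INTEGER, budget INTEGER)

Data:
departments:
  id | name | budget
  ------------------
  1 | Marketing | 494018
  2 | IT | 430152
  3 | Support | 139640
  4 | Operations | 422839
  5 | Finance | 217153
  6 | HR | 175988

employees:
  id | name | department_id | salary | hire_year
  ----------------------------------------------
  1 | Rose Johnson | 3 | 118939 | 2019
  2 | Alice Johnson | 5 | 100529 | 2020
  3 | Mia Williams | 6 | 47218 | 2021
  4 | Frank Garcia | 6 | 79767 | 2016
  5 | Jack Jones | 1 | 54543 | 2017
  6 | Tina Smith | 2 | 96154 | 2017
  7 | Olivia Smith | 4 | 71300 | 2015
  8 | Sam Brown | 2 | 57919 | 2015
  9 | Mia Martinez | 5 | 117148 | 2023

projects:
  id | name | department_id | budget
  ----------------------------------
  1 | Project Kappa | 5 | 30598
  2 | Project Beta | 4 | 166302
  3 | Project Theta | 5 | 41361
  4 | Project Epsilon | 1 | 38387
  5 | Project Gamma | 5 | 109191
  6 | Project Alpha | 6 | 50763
SELECT department_id, MAX(salary) AS max_salary FROM employees GROUP BY department_id

Execution result:
department_id | max_salary
1 | 54543
2 | 96154
3 | 118939
4 | 71300
5 | 117148
6 | 79767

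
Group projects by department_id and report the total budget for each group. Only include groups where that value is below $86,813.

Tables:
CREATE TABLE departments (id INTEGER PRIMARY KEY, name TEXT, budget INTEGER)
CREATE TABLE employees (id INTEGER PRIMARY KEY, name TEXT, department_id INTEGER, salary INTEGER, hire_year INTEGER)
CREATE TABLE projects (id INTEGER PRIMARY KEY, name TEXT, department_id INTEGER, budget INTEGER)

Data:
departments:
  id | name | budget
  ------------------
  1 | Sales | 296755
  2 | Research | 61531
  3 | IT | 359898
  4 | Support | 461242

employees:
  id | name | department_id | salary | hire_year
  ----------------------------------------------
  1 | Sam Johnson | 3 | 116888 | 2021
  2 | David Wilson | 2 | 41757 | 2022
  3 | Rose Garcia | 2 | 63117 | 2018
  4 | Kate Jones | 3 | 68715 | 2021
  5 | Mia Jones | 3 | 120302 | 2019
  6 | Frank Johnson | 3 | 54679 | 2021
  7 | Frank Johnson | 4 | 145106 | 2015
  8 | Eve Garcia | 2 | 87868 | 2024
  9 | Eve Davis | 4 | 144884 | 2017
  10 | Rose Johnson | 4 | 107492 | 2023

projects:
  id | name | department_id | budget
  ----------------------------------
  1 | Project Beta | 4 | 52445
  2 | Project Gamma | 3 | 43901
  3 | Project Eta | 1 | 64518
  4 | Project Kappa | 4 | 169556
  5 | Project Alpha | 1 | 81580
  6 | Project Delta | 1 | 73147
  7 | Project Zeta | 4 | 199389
SELECT department_id, SUM(budget) AS sum_budget FROM projects GROUP BY department_id HAVING SUM(budget) < 86813

Execution result:
department_id | sum_budget
3 | 43901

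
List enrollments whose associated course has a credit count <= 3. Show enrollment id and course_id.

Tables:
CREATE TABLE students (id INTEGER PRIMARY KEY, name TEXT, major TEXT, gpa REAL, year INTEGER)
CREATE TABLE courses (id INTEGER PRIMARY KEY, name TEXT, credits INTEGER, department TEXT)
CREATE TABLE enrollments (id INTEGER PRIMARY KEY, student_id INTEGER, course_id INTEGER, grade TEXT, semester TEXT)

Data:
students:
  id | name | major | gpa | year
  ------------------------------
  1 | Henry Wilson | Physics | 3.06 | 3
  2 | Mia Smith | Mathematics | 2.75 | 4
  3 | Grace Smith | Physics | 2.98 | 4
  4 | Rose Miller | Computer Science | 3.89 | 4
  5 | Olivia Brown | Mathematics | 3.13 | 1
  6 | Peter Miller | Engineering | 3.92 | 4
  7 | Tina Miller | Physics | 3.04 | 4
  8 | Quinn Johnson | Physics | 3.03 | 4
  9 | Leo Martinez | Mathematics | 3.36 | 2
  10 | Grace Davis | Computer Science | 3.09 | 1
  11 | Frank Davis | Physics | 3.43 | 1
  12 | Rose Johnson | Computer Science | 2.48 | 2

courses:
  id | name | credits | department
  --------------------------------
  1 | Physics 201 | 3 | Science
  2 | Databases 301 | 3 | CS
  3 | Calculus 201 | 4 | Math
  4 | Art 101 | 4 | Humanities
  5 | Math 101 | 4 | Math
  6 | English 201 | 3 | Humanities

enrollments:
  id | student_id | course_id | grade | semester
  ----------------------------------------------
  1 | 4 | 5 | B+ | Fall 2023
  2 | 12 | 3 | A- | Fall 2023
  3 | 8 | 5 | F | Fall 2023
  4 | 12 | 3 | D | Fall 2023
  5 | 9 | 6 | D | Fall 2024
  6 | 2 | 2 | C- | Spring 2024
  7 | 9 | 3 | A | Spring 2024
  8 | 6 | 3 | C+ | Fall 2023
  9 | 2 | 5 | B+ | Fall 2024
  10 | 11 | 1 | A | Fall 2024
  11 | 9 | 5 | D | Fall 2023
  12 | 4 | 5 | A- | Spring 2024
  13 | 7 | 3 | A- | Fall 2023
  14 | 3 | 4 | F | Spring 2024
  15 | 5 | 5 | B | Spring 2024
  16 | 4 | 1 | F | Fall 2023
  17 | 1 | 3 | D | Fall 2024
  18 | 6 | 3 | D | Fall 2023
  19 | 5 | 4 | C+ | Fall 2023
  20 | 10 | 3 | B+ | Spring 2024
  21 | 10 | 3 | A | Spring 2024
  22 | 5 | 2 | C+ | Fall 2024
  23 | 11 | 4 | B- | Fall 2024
SELECT id, course_id FROM enrollments WHERE course_id IN (SELECT id FROM courses WHERE credits <= 3)

Execution result:
id | course_id
5 | 6
6 | 2
10 | 1
16 | 1
22 | 2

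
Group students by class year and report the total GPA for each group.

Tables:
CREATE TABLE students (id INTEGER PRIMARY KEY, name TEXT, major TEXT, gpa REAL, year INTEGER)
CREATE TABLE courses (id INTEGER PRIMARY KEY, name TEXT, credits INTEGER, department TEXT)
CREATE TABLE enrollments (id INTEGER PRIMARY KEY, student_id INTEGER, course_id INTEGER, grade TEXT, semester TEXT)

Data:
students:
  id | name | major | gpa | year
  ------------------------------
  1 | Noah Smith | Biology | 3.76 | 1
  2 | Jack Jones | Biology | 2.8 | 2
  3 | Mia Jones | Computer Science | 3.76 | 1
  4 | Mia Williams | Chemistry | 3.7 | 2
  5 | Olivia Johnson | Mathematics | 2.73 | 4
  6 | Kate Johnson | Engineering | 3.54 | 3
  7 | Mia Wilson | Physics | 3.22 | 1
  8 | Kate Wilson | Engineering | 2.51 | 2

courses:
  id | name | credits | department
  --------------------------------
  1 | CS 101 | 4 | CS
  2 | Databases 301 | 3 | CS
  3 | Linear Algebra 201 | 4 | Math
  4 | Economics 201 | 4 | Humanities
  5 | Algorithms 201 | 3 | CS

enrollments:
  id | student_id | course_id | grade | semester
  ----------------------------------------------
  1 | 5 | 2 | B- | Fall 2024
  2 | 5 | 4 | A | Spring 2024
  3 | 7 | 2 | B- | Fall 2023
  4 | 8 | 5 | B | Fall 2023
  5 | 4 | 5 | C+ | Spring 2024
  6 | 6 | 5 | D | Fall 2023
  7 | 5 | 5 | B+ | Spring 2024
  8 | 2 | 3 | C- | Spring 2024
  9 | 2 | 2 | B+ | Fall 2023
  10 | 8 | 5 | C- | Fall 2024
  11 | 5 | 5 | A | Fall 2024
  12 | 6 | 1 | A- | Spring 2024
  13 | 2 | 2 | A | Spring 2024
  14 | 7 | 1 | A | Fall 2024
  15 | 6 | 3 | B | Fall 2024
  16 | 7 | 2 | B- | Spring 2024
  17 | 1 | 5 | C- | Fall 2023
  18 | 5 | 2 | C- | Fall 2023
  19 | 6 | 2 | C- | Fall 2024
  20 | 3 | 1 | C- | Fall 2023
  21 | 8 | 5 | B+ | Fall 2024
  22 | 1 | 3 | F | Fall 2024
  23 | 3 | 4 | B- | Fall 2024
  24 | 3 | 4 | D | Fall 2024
SELECT year, SUM(gpa) AS sum_gpa FROM students GROUP BY year

Execution result:
year | sum_gpa
1 | 10.74
2 | 9.01
3 | 3.54
4 | 2.73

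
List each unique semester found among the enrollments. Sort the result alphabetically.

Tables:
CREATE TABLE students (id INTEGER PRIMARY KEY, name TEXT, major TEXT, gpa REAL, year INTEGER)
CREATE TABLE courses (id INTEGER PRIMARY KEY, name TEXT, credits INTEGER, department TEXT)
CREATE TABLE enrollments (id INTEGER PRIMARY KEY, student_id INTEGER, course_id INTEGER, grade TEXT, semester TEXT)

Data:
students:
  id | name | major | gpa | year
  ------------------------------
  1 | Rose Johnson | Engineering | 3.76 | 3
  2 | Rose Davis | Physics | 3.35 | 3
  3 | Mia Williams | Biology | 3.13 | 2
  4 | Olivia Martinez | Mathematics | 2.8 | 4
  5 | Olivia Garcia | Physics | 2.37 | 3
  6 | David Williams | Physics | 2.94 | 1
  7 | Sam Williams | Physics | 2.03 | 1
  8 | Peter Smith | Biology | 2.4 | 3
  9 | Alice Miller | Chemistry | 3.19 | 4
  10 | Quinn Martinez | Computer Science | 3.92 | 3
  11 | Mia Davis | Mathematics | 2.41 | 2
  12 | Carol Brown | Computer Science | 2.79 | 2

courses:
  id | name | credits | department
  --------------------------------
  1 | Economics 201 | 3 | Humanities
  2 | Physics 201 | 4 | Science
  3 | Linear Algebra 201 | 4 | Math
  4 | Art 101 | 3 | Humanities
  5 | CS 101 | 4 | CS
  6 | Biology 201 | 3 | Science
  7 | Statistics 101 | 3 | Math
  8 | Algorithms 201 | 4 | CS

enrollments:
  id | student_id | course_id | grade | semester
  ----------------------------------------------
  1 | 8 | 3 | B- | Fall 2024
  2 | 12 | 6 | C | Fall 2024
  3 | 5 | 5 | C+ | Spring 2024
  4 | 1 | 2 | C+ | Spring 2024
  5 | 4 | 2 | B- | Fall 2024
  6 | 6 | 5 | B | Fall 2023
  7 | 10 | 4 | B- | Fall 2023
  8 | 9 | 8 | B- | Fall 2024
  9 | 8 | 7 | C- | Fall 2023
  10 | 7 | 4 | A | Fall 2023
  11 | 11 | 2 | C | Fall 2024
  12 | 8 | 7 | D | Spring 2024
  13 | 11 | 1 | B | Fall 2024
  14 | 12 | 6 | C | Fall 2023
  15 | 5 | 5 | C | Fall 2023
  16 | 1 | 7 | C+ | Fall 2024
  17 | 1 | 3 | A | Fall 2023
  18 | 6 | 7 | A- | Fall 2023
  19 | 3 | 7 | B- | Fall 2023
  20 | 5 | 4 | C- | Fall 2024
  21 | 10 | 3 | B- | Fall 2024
SELECT DISTINCT semester FROM enrollments ORDER BY semester

Execution result:
semester
Fall 2023
Fall 2024
Spring 2024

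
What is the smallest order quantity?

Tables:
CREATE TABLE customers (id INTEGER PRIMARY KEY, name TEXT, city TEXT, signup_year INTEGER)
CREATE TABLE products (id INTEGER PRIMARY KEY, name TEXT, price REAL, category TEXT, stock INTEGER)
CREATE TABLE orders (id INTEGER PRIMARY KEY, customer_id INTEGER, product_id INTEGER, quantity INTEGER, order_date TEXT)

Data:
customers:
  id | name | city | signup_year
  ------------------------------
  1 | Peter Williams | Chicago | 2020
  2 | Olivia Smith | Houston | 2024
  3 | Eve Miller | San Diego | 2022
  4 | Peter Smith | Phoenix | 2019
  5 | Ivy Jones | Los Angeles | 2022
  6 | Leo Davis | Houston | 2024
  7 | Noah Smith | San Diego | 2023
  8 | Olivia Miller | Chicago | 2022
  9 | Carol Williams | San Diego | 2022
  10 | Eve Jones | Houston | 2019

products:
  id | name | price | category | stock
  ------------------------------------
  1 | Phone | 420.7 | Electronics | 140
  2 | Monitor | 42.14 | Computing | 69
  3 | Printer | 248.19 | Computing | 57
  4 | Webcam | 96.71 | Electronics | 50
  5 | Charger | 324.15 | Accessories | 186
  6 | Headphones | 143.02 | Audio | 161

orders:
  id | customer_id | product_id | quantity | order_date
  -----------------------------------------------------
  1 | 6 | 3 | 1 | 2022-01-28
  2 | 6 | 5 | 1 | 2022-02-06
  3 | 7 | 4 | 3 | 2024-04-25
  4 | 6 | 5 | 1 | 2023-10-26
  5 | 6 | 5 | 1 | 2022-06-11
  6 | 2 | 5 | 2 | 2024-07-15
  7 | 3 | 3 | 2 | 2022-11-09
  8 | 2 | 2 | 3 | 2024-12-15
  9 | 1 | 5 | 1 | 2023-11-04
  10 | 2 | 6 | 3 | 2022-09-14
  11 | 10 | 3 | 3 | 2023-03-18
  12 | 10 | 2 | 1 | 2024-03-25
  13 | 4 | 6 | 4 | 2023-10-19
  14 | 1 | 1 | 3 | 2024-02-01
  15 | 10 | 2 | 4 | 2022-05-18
SELECT MIN(quantity) FROM orders

Execution result:
1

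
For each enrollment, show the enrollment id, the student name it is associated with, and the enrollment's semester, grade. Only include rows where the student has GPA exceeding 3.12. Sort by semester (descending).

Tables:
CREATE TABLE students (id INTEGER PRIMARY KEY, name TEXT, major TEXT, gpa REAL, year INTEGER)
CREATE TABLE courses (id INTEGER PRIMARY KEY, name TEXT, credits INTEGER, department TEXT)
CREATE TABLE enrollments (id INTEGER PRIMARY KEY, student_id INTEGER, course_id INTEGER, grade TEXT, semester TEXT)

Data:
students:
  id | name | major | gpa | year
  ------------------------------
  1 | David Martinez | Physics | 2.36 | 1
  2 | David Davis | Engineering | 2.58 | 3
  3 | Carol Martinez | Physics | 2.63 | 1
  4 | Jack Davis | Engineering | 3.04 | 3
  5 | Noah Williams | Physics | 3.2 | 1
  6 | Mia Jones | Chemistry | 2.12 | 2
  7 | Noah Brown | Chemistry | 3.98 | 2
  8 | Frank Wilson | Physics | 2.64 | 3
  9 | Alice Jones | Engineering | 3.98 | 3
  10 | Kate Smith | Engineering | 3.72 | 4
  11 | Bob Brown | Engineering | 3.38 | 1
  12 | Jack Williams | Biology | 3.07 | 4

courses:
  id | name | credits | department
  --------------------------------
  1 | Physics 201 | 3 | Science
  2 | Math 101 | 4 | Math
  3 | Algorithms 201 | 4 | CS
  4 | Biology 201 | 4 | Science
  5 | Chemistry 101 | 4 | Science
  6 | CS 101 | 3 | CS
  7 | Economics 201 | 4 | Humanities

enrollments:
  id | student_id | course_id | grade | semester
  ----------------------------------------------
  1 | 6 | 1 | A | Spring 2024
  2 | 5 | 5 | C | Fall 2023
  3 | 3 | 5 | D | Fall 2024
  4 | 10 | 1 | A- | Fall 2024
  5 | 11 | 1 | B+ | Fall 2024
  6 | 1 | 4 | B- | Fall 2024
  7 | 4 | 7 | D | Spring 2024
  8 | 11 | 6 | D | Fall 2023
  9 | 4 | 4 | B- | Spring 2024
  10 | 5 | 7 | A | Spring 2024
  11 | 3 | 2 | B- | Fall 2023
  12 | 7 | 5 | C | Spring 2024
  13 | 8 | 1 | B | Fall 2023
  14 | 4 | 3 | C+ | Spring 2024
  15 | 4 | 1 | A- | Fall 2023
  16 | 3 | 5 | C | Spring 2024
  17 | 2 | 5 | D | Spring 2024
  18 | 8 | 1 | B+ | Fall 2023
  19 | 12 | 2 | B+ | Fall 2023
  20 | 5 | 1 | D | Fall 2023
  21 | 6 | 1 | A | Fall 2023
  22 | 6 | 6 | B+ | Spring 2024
SELECT c.id, p.name AS student, c.semester, c.grade FROM enrollments c JOIN students p ON c.student_id = p.id WHERE p.gpa > 3.12 ORDER BY c.semester DESC

Execution result:
id | student | semester | grade
10 | Noah Williams | Spring 2024 | A
12 | Noah Brown | Spring 2024 | C
4 | Kate Smith | Fall 2024 | A-
5 | Bob Brown | Fall 2024 | B+
2 | Noah Williams | Fall 2023 | C
8 | Bob Brown | Fall 2023 | D
20 | Noah Williams | Fall 2023 | D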